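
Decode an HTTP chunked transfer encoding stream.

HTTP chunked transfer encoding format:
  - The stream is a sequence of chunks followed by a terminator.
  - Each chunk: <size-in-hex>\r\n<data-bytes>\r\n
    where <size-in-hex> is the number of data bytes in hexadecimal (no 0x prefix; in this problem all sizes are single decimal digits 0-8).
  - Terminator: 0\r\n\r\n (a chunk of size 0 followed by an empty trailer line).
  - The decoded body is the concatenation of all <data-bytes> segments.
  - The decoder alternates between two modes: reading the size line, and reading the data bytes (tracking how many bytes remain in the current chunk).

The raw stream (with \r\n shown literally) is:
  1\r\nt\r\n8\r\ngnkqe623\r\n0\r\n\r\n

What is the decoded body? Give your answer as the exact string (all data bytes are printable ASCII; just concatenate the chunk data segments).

Chunk 1: stream[0..1]='1' size=0x1=1, data at stream[3..4]='t' -> body[0..1], body so far='t'
Chunk 2: stream[6..7]='8' size=0x8=8, data at stream[9..17]='gnkqe623' -> body[1..9], body so far='tgnkqe623'
Chunk 3: stream[19..20]='0' size=0 (terminator). Final body='tgnkqe623' (9 bytes)

Answer: tgnkqe623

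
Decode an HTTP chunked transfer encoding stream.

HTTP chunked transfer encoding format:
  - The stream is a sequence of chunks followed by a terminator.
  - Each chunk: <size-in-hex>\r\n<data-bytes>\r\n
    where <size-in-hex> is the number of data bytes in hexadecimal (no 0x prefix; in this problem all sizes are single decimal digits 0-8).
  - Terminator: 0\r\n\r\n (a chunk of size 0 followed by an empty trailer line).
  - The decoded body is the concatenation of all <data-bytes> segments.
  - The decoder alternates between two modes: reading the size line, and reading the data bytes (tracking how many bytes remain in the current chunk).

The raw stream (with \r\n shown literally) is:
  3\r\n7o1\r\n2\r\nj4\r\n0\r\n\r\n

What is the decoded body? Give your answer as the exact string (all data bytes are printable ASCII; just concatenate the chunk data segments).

Answer: 7o1j4

Derivation:
Chunk 1: stream[0..1]='3' size=0x3=3, data at stream[3..6]='7o1' -> body[0..3], body so far='7o1'
Chunk 2: stream[8..9]='2' size=0x2=2, data at stream[11..13]='j4' -> body[3..5], body so far='7o1j4'
Chunk 3: stream[15..16]='0' size=0 (terminator). Final body='7o1j4' (5 bytes)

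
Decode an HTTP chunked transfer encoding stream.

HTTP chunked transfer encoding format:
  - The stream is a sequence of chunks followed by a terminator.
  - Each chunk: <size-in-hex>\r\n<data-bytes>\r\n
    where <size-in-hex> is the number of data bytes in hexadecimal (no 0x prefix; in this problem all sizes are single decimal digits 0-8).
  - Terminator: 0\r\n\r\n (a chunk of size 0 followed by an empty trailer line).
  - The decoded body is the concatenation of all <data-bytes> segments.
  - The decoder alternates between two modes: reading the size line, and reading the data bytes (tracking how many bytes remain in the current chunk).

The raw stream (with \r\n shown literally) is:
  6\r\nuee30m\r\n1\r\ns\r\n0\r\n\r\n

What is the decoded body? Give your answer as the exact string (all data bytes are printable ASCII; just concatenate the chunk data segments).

Answer: uee30ms

Derivation:
Chunk 1: stream[0..1]='6' size=0x6=6, data at stream[3..9]='uee30m' -> body[0..6], body so far='uee30m'
Chunk 2: stream[11..12]='1' size=0x1=1, data at stream[14..15]='s' -> body[6..7], body so far='uee30ms'
Chunk 3: stream[17..18]='0' size=0 (terminator). Final body='uee30ms' (7 bytes)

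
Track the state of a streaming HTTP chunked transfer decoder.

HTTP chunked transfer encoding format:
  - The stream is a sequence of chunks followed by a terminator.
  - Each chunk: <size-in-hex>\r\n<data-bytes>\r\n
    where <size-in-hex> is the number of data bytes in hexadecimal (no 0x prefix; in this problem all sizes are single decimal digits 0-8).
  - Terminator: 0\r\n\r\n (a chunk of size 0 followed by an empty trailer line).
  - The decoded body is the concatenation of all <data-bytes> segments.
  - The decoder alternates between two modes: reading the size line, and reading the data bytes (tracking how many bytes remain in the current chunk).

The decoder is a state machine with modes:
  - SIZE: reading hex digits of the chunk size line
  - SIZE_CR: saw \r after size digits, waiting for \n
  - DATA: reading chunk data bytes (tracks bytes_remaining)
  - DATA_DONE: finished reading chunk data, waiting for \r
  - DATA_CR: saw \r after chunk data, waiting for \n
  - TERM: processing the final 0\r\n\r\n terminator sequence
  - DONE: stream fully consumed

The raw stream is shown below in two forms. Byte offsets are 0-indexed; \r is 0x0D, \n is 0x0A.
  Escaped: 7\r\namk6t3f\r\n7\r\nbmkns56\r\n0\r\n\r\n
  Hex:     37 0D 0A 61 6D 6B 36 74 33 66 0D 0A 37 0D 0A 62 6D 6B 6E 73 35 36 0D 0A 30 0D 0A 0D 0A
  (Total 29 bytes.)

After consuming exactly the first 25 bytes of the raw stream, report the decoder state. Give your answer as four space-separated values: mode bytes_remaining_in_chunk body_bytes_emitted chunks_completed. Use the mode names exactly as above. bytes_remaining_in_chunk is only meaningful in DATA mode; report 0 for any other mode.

Answer: SIZE 0 14 2

Derivation:
Byte 0 = '7': mode=SIZE remaining=0 emitted=0 chunks_done=0
Byte 1 = 0x0D: mode=SIZE_CR remaining=0 emitted=0 chunks_done=0
Byte 2 = 0x0A: mode=DATA remaining=7 emitted=0 chunks_done=0
Byte 3 = 'a': mode=DATA remaining=6 emitted=1 chunks_done=0
Byte 4 = 'm': mode=DATA remaining=5 emitted=2 chunks_done=0
Byte 5 = 'k': mode=DATA remaining=4 emitted=3 chunks_done=0
Byte 6 = '6': mode=DATA remaining=3 emitted=4 chunks_done=0
Byte 7 = 't': mode=DATA remaining=2 emitted=5 chunks_done=0
Byte 8 = '3': mode=DATA remaining=1 emitted=6 chunks_done=0
Byte 9 = 'f': mode=DATA_DONE remaining=0 emitted=7 chunks_done=0
Byte 10 = 0x0D: mode=DATA_CR remaining=0 emitted=7 chunks_done=0
Byte 11 = 0x0A: mode=SIZE remaining=0 emitted=7 chunks_done=1
Byte 12 = '7': mode=SIZE remaining=0 emitted=7 chunks_done=1
Byte 13 = 0x0D: mode=SIZE_CR remaining=0 emitted=7 chunks_done=1
Byte 14 = 0x0A: mode=DATA remaining=7 emitted=7 chunks_done=1
Byte 15 = 'b': mode=DATA remaining=6 emitted=8 chunks_done=1
Byte 16 = 'm': mode=DATA remaining=5 emitted=9 chunks_done=1
Byte 17 = 'k': mode=DATA remaining=4 emitted=10 chunks_done=1
Byte 18 = 'n': mode=DATA remaining=3 emitted=11 chunks_done=1
Byte 19 = 's': mode=DATA remaining=2 emitted=12 chunks_done=1
Byte 20 = '5': mode=DATA remaining=1 emitted=13 chunks_done=1
Byte 21 = '6': mode=DATA_DONE remaining=0 emitted=14 chunks_done=1
Byte 22 = 0x0D: mode=DATA_CR remaining=0 emitted=14 chunks_done=1
Byte 23 = 0x0A: mode=SIZE remaining=0 emitted=14 chunks_done=2
Byte 24 = '0': mode=SIZE remaining=0 emitted=14 chunks_done=2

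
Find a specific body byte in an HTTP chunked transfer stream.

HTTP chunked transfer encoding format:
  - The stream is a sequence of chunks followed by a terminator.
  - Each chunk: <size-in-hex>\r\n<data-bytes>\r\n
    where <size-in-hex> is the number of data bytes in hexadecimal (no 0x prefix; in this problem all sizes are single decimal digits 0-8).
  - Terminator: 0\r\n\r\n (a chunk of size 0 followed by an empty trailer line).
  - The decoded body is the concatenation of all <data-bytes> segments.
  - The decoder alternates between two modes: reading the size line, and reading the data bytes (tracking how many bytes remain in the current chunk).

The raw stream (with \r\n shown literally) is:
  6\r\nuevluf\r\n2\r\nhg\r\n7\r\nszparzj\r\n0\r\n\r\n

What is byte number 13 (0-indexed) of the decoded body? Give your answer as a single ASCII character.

Answer: z

Derivation:
Chunk 1: stream[0..1]='6' size=0x6=6, data at stream[3..9]='uevluf' -> body[0..6], body so far='uevluf'
Chunk 2: stream[11..12]='2' size=0x2=2, data at stream[14..16]='hg' -> body[6..8], body so far='uevlufhg'
Chunk 3: stream[18..19]='7' size=0x7=7, data at stream[21..28]='szparzj' -> body[8..15], body so far='uevlufhgszparzj'
Chunk 4: stream[30..31]='0' size=0 (terminator). Final body='uevlufhgszparzj' (15 bytes)
Body byte 13 = 'z'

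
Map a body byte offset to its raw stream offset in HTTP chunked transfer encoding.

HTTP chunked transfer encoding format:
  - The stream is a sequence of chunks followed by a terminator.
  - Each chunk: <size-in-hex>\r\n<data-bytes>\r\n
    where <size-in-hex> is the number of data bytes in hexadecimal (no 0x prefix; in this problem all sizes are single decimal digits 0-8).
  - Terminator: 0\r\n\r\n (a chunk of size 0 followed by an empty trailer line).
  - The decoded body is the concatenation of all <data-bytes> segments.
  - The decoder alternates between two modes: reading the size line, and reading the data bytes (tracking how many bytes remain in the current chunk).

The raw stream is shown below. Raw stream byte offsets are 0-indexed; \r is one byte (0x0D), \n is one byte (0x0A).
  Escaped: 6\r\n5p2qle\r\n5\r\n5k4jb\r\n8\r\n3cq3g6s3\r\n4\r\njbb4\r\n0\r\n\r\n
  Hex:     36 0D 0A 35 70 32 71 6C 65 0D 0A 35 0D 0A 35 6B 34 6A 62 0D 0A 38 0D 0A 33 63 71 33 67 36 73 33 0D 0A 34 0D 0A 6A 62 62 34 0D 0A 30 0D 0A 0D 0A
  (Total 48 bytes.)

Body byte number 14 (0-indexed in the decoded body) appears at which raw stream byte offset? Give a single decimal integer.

Answer: 27

Derivation:
Chunk 1: stream[0..1]='6' size=0x6=6, data at stream[3..9]='5p2qle' -> body[0..6], body so far='5p2qle'
Chunk 2: stream[11..12]='5' size=0x5=5, data at stream[14..19]='5k4jb' -> body[6..11], body so far='5p2qle5k4jb'
Chunk 3: stream[21..22]='8' size=0x8=8, data at stream[24..32]='3cq3g6s3' -> body[11..19], body so far='5p2qle5k4jb3cq3g6s3'
Chunk 4: stream[34..35]='4' size=0x4=4, data at stream[37..41]='jbb4' -> body[19..23], body so far='5p2qle5k4jb3cq3g6s3jbb4'
Chunk 5: stream[43..44]='0' size=0 (terminator). Final body='5p2qle5k4jb3cq3g6s3jbb4' (23 bytes)
Body byte 14 at stream offset 27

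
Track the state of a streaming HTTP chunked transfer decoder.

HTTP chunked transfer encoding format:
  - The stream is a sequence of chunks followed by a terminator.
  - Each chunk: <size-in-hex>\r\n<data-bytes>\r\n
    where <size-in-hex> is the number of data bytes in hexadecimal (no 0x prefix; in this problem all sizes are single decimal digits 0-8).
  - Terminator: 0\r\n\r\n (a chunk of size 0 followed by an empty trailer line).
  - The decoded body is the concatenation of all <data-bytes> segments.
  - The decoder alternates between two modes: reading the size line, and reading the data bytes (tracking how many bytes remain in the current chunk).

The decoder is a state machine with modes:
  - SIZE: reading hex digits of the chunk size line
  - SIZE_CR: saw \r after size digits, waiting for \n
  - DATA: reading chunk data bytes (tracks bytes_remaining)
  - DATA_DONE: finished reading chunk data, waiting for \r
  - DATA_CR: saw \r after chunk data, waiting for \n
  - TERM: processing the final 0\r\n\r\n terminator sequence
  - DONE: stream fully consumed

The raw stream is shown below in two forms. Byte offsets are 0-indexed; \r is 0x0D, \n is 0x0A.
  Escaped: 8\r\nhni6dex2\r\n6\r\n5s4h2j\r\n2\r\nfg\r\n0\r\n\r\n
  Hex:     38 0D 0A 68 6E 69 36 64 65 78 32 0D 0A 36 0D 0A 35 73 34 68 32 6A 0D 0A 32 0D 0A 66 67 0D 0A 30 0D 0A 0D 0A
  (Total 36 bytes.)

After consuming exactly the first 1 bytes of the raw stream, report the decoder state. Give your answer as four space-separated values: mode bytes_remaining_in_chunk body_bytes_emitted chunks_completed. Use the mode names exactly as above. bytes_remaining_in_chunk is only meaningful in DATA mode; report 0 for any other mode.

Answer: SIZE 0 0 0

Derivation:
Byte 0 = '8': mode=SIZE remaining=0 emitted=0 chunks_done=0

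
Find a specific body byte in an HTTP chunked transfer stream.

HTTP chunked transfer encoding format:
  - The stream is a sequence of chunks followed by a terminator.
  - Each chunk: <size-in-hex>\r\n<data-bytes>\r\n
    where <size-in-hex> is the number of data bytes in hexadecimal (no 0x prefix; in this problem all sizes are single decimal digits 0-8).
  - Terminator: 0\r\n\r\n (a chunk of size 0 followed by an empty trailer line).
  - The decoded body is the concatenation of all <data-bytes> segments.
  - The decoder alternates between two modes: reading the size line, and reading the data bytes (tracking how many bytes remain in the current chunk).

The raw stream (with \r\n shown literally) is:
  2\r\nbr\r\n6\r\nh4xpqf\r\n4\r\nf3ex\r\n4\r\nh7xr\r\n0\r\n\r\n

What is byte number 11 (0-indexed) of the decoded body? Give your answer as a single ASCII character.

Chunk 1: stream[0..1]='2' size=0x2=2, data at stream[3..5]='br' -> body[0..2], body so far='br'
Chunk 2: stream[7..8]='6' size=0x6=6, data at stream[10..16]='h4xpqf' -> body[2..8], body so far='brh4xpqf'
Chunk 3: stream[18..19]='4' size=0x4=4, data at stream[21..25]='f3ex' -> body[8..12], body so far='brh4xpqff3ex'
Chunk 4: stream[27..28]='4' size=0x4=4, data at stream[30..34]='h7xr' -> body[12..16], body so far='brh4xpqff3exh7xr'
Chunk 5: stream[36..37]='0' size=0 (terminator). Final body='brh4xpqff3exh7xr' (16 bytes)
Body byte 11 = 'x'

Answer: x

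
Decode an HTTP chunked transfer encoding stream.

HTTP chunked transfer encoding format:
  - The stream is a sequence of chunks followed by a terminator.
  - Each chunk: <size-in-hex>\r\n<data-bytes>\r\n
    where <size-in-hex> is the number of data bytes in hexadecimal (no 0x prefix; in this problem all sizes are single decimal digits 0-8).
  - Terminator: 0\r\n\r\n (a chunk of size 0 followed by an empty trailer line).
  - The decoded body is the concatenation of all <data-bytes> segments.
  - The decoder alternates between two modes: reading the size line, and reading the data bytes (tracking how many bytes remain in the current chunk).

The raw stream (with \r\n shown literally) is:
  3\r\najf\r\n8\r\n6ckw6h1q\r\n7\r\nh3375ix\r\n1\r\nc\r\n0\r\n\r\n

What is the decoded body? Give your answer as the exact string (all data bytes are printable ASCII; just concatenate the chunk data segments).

Answer: ajf6ckw6h1qh3375ixc

Derivation:
Chunk 1: stream[0..1]='3' size=0x3=3, data at stream[3..6]='ajf' -> body[0..3], body so far='ajf'
Chunk 2: stream[8..9]='8' size=0x8=8, data at stream[11..19]='6ckw6h1q' -> body[3..11], body so far='ajf6ckw6h1q'
Chunk 3: stream[21..22]='7' size=0x7=7, data at stream[24..31]='h3375ix' -> body[11..18], body so far='ajf6ckw6h1qh3375ix'
Chunk 4: stream[33..34]='1' size=0x1=1, data at stream[36..37]='c' -> body[18..19], body so far='ajf6ckw6h1qh3375ixc'
Chunk 5: stream[39..40]='0' size=0 (terminator). Final body='ajf6ckw6h1qh3375ixc' (19 bytes)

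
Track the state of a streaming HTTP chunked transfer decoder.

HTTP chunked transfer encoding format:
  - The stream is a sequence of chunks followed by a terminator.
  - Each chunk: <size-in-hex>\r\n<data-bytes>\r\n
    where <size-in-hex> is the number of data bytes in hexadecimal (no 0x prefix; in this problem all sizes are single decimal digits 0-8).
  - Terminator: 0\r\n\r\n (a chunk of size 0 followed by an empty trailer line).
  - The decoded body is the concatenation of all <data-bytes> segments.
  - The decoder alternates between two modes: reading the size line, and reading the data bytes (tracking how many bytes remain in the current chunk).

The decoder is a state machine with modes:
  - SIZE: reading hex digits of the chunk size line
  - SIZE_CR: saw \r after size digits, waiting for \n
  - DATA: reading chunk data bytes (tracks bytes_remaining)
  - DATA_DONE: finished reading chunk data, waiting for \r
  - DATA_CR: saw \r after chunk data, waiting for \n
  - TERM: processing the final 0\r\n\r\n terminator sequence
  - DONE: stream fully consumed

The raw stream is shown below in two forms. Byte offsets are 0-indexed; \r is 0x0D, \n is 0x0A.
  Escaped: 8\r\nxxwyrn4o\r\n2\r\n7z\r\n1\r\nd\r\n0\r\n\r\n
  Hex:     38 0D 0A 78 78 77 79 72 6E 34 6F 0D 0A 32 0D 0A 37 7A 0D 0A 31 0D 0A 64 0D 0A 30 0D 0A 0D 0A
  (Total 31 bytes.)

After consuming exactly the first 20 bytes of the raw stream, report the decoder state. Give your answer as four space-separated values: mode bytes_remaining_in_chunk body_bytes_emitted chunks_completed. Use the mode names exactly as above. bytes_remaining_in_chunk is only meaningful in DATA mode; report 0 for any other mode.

Answer: SIZE 0 10 2

Derivation:
Byte 0 = '8': mode=SIZE remaining=0 emitted=0 chunks_done=0
Byte 1 = 0x0D: mode=SIZE_CR remaining=0 emitted=0 chunks_done=0
Byte 2 = 0x0A: mode=DATA remaining=8 emitted=0 chunks_done=0
Byte 3 = 'x': mode=DATA remaining=7 emitted=1 chunks_done=0
Byte 4 = 'x': mode=DATA remaining=6 emitted=2 chunks_done=0
Byte 5 = 'w': mode=DATA remaining=5 emitted=3 chunks_done=0
Byte 6 = 'y': mode=DATA remaining=4 emitted=4 chunks_done=0
Byte 7 = 'r': mode=DATA remaining=3 emitted=5 chunks_done=0
Byte 8 = 'n': mode=DATA remaining=2 emitted=6 chunks_done=0
Byte 9 = '4': mode=DATA remaining=1 emitted=7 chunks_done=0
Byte 10 = 'o': mode=DATA_DONE remaining=0 emitted=8 chunks_done=0
Byte 11 = 0x0D: mode=DATA_CR remaining=0 emitted=8 chunks_done=0
Byte 12 = 0x0A: mode=SIZE remaining=0 emitted=8 chunks_done=1
Byte 13 = '2': mode=SIZE remaining=0 emitted=8 chunks_done=1
Byte 14 = 0x0D: mode=SIZE_CR remaining=0 emitted=8 chunks_done=1
Byte 15 = 0x0A: mode=DATA remaining=2 emitted=8 chunks_done=1
Byte 16 = '7': mode=DATA remaining=1 emitted=9 chunks_done=1
Byte 17 = 'z': mode=DATA_DONE remaining=0 emitted=10 chunks_done=1
Byte 18 = 0x0D: mode=DATA_CR remaining=0 emitted=10 chunks_done=1
Byte 19 = 0x0A: mode=SIZE remaining=0 emitted=10 chunks_done=2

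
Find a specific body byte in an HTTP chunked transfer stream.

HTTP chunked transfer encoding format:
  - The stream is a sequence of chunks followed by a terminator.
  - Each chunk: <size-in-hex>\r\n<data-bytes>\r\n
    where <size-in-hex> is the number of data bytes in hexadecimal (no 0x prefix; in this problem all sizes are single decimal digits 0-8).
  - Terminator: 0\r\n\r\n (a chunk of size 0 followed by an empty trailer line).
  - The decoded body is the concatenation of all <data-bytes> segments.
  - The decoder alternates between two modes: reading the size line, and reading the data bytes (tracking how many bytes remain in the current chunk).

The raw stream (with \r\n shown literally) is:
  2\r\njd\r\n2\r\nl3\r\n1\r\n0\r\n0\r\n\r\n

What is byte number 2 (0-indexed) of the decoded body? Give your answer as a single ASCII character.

Answer: l

Derivation:
Chunk 1: stream[0..1]='2' size=0x2=2, data at stream[3..5]='jd' -> body[0..2], body so far='jd'
Chunk 2: stream[7..8]='2' size=0x2=2, data at stream[10..12]='l3' -> body[2..4], body so far='jdl3'
Chunk 3: stream[14..15]='1' size=0x1=1, data at stream[17..18]='0' -> body[4..5], body so far='jdl30'
Chunk 4: stream[20..21]='0' size=0 (terminator). Final body='jdl30' (5 bytes)
Body byte 2 = 'l'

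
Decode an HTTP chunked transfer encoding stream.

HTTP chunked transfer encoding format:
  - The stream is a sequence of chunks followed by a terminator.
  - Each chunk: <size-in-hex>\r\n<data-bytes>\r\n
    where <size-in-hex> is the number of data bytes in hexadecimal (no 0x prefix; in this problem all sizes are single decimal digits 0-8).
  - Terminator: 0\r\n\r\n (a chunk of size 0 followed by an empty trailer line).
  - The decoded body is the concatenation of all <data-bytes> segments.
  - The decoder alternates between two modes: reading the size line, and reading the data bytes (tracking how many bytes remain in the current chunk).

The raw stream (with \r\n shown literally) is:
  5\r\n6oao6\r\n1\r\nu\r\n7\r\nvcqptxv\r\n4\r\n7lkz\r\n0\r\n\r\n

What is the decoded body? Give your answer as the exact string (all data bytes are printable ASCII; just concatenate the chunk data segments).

Chunk 1: stream[0..1]='5' size=0x5=5, data at stream[3..8]='6oao6' -> body[0..5], body so far='6oao6'
Chunk 2: stream[10..11]='1' size=0x1=1, data at stream[13..14]='u' -> body[5..6], body so far='6oao6u'
Chunk 3: stream[16..17]='7' size=0x7=7, data at stream[19..26]='vcqptxv' -> body[6..13], body so far='6oao6uvcqptxv'
Chunk 4: stream[28..29]='4' size=0x4=4, data at stream[31..35]='7lkz' -> body[13..17], body so far='6oao6uvcqptxv7lkz'
Chunk 5: stream[37..38]='0' size=0 (terminator). Final body='6oao6uvcqptxv7lkz' (17 bytes)

Answer: 6oao6uvcqptxv7lkz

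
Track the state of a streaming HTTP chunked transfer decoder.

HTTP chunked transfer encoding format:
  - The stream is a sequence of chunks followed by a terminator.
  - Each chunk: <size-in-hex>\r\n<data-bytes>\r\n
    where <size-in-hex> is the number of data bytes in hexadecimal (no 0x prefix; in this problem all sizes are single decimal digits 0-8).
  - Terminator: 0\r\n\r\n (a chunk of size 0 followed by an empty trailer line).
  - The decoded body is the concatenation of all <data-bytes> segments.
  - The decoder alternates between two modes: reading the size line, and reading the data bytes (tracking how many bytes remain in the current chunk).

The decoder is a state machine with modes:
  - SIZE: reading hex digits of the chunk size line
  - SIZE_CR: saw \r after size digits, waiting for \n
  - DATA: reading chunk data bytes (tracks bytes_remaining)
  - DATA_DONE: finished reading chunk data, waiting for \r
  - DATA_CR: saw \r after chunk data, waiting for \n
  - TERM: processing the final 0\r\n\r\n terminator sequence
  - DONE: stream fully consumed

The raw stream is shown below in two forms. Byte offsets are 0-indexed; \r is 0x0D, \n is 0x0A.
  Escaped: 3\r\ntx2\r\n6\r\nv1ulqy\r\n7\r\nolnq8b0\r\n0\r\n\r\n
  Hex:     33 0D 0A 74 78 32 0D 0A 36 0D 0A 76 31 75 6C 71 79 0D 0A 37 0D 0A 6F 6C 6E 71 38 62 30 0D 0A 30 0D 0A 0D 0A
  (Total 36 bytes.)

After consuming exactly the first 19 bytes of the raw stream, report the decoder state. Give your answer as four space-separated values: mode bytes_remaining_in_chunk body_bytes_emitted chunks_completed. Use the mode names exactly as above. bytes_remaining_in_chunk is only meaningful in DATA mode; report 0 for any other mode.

Byte 0 = '3': mode=SIZE remaining=0 emitted=0 chunks_done=0
Byte 1 = 0x0D: mode=SIZE_CR remaining=0 emitted=0 chunks_done=0
Byte 2 = 0x0A: mode=DATA remaining=3 emitted=0 chunks_done=0
Byte 3 = 't': mode=DATA remaining=2 emitted=1 chunks_done=0
Byte 4 = 'x': mode=DATA remaining=1 emitted=2 chunks_done=0
Byte 5 = '2': mode=DATA_DONE remaining=0 emitted=3 chunks_done=0
Byte 6 = 0x0D: mode=DATA_CR remaining=0 emitted=3 chunks_done=0
Byte 7 = 0x0A: mode=SIZE remaining=0 emitted=3 chunks_done=1
Byte 8 = '6': mode=SIZE remaining=0 emitted=3 chunks_done=1
Byte 9 = 0x0D: mode=SIZE_CR remaining=0 emitted=3 chunks_done=1
Byte 10 = 0x0A: mode=DATA remaining=6 emitted=3 chunks_done=1
Byte 11 = 'v': mode=DATA remaining=5 emitted=4 chunks_done=1
Byte 12 = '1': mode=DATA remaining=4 emitted=5 chunks_done=1
Byte 13 = 'u': mode=DATA remaining=3 emitted=6 chunks_done=1
Byte 14 = 'l': mode=DATA remaining=2 emitted=7 chunks_done=1
Byte 15 = 'q': mode=DATA remaining=1 emitted=8 chunks_done=1
Byte 16 = 'y': mode=DATA_DONE remaining=0 emitted=9 chunks_done=1
Byte 17 = 0x0D: mode=DATA_CR remaining=0 emitted=9 chunks_done=1
Byte 18 = 0x0A: mode=SIZE remaining=0 emitted=9 chunks_done=2

Answer: SIZE 0 9 2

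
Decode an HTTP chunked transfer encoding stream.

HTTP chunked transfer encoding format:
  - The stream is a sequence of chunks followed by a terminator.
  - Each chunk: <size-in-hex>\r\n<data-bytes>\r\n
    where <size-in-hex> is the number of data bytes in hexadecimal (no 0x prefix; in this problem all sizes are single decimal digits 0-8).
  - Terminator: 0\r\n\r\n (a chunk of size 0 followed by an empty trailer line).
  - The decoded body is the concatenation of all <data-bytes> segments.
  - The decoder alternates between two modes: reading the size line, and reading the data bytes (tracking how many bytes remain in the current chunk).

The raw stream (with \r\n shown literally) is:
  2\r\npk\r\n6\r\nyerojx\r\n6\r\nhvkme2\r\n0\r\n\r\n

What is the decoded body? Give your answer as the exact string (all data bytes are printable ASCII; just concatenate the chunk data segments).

Answer: pkyerojxhvkme2

Derivation:
Chunk 1: stream[0..1]='2' size=0x2=2, data at stream[3..5]='pk' -> body[0..2], body so far='pk'
Chunk 2: stream[7..8]='6' size=0x6=6, data at stream[10..16]='yerojx' -> body[2..8], body so far='pkyerojx'
Chunk 3: stream[18..19]='6' size=0x6=6, data at stream[21..27]='hvkme2' -> body[8..14], body so far='pkyerojxhvkme2'
Chunk 4: stream[29..30]='0' size=0 (terminator). Final body='pkyerojxhvkme2' (14 bytes)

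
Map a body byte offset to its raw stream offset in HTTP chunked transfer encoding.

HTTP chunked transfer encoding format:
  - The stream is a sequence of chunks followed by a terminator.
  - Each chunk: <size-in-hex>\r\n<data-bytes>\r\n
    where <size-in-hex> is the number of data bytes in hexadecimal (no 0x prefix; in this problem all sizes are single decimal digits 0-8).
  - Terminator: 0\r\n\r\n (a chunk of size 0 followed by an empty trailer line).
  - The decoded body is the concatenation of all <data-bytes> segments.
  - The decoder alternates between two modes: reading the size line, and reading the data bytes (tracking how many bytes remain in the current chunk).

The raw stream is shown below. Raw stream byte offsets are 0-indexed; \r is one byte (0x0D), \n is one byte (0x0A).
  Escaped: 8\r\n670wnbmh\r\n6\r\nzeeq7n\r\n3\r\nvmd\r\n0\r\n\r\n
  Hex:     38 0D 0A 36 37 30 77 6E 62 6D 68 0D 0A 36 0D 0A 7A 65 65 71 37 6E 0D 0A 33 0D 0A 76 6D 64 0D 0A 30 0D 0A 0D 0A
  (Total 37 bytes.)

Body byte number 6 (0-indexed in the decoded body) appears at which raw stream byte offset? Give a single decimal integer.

Answer: 9

Derivation:
Chunk 1: stream[0..1]='8' size=0x8=8, data at stream[3..11]='670wnbmh' -> body[0..8], body so far='670wnbmh'
Chunk 2: stream[13..14]='6' size=0x6=6, data at stream[16..22]='zeeq7n' -> body[8..14], body so far='670wnbmhzeeq7n'
Chunk 3: stream[24..25]='3' size=0x3=3, data at stream[27..30]='vmd' -> body[14..17], body so far='670wnbmhzeeq7nvmd'
Chunk 4: stream[32..33]='0' size=0 (terminator). Final body='670wnbmhzeeq7nvmd' (17 bytes)
Body byte 6 at stream offset 9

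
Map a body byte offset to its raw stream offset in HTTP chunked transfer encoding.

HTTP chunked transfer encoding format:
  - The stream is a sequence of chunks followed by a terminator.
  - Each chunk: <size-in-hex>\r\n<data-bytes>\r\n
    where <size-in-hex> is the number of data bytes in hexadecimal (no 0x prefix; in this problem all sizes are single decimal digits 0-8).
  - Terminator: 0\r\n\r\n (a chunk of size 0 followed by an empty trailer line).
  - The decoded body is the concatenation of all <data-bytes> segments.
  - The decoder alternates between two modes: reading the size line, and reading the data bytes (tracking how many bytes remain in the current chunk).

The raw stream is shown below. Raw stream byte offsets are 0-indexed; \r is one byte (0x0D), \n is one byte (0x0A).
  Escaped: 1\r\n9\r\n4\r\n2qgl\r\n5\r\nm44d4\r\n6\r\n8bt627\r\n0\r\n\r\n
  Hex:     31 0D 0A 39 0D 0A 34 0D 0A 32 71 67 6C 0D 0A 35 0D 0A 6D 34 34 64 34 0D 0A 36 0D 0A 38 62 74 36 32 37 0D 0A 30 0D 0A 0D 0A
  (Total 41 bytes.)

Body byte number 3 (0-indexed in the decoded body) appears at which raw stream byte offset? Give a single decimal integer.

Chunk 1: stream[0..1]='1' size=0x1=1, data at stream[3..4]='9' -> body[0..1], body so far='9'
Chunk 2: stream[6..7]='4' size=0x4=4, data at stream[9..13]='2qgl' -> body[1..5], body so far='92qgl'
Chunk 3: stream[15..16]='5' size=0x5=5, data at stream[18..23]='m44d4' -> body[5..10], body so far='92qglm44d4'
Chunk 4: stream[25..26]='6' size=0x6=6, data at stream[28..34]='8bt627' -> body[10..16], body so far='92qglm44d48bt627'
Chunk 5: stream[36..37]='0' size=0 (terminator). Final body='92qglm44d48bt627' (16 bytes)
Body byte 3 at stream offset 11

Answer: 11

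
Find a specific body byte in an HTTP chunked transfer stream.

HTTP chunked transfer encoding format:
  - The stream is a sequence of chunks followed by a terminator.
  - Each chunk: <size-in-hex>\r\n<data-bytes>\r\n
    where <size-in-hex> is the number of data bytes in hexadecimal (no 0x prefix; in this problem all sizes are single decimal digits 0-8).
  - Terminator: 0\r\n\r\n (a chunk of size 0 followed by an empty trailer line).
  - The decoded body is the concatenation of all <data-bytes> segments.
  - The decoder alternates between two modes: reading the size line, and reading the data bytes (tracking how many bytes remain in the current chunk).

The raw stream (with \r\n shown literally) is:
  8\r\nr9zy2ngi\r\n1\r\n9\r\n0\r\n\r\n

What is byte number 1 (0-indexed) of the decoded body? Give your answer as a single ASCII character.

Answer: 9

Derivation:
Chunk 1: stream[0..1]='8' size=0x8=8, data at stream[3..11]='r9zy2ngi' -> body[0..8], body so far='r9zy2ngi'
Chunk 2: stream[13..14]='1' size=0x1=1, data at stream[16..17]='9' -> body[8..9], body so far='r9zy2ngi9'
Chunk 3: stream[19..20]='0' size=0 (terminator). Final body='r9zy2ngi9' (9 bytes)
Body byte 1 = '9'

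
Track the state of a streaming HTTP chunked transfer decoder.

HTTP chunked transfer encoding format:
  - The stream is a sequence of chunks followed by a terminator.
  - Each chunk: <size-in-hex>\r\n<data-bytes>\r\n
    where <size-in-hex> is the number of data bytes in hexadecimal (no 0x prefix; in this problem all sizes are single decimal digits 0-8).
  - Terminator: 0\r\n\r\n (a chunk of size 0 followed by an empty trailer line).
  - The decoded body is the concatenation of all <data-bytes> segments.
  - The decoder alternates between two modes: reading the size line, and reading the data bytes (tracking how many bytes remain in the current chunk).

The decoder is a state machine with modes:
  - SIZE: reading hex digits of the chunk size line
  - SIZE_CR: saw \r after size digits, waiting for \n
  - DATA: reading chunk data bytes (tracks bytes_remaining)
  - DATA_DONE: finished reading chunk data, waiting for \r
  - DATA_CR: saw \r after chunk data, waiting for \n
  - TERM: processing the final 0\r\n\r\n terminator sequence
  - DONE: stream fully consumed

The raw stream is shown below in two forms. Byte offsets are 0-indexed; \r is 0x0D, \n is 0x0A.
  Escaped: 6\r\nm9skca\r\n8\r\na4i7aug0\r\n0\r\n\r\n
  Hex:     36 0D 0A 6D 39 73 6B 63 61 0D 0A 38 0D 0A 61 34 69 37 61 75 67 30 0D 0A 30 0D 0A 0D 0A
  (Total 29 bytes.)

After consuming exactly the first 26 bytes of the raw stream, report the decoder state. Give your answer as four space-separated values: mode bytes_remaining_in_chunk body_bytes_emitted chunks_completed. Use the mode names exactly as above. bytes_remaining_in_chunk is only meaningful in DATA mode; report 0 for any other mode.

Answer: SIZE_CR 0 14 2

Derivation:
Byte 0 = '6': mode=SIZE remaining=0 emitted=0 chunks_done=0
Byte 1 = 0x0D: mode=SIZE_CR remaining=0 emitted=0 chunks_done=0
Byte 2 = 0x0A: mode=DATA remaining=6 emitted=0 chunks_done=0
Byte 3 = 'm': mode=DATA remaining=5 emitted=1 chunks_done=0
Byte 4 = '9': mode=DATA remaining=4 emitted=2 chunks_done=0
Byte 5 = 's': mode=DATA remaining=3 emitted=3 chunks_done=0
Byte 6 = 'k': mode=DATA remaining=2 emitted=4 chunks_done=0
Byte 7 = 'c': mode=DATA remaining=1 emitted=5 chunks_done=0
Byte 8 = 'a': mode=DATA_DONE remaining=0 emitted=6 chunks_done=0
Byte 9 = 0x0D: mode=DATA_CR remaining=0 emitted=6 chunks_done=0
Byte 10 = 0x0A: mode=SIZE remaining=0 emitted=6 chunks_done=1
Byte 11 = '8': mode=SIZE remaining=0 emitted=6 chunks_done=1
Byte 12 = 0x0D: mode=SIZE_CR remaining=0 emitted=6 chunks_done=1
Byte 13 = 0x0A: mode=DATA remaining=8 emitted=6 chunks_done=1
Byte 14 = 'a': mode=DATA remaining=7 emitted=7 chunks_done=1
Byte 15 = '4': mode=DATA remaining=6 emitted=8 chunks_done=1
Byte 16 = 'i': mode=DATA remaining=5 emitted=9 chunks_done=1
Byte 17 = '7': mode=DATA remaining=4 emitted=10 chunks_done=1
Byte 18 = 'a': mode=DATA remaining=3 emitted=11 chunks_done=1
Byte 19 = 'u': mode=DATA remaining=2 emitted=12 chunks_done=1
Byte 20 = 'g': mode=DATA remaining=1 emitted=13 chunks_done=1
Byte 21 = '0': mode=DATA_DONE remaining=0 emitted=14 chunks_done=1
Byte 22 = 0x0D: mode=DATA_CR remaining=0 emitted=14 chunks_done=1
Byte 23 = 0x0A: mode=SIZE remaining=0 emitted=14 chunks_done=2
Byte 24 = '0': mode=SIZE remaining=0 emitted=14 chunks_done=2
Byte 25 = 0x0D: mode=SIZE_CR remaining=0 emitted=14 chunks_done=2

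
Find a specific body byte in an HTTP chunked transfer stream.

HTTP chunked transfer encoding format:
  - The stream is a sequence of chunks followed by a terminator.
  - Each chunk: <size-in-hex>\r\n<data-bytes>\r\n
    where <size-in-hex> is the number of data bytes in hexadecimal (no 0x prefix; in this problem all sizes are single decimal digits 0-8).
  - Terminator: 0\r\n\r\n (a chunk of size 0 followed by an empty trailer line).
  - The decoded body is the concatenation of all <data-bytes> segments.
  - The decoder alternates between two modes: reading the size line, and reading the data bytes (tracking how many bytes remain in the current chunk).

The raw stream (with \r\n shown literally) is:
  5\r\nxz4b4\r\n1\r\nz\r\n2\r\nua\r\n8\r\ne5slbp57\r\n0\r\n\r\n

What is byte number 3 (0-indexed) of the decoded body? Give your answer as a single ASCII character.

Answer: b

Derivation:
Chunk 1: stream[0..1]='5' size=0x5=5, data at stream[3..8]='xz4b4' -> body[0..5], body so far='xz4b4'
Chunk 2: stream[10..11]='1' size=0x1=1, data at stream[13..14]='z' -> body[5..6], body so far='xz4b4z'
Chunk 3: stream[16..17]='2' size=0x2=2, data at stream[19..21]='ua' -> body[6..8], body so far='xz4b4zua'
Chunk 4: stream[23..24]='8' size=0x8=8, data at stream[26..34]='e5slbp57' -> body[8..16], body so far='xz4b4zuae5slbp57'
Chunk 5: stream[36..37]='0' size=0 (terminator). Final body='xz4b4zuae5slbp57' (16 bytes)
Body byte 3 = 'b'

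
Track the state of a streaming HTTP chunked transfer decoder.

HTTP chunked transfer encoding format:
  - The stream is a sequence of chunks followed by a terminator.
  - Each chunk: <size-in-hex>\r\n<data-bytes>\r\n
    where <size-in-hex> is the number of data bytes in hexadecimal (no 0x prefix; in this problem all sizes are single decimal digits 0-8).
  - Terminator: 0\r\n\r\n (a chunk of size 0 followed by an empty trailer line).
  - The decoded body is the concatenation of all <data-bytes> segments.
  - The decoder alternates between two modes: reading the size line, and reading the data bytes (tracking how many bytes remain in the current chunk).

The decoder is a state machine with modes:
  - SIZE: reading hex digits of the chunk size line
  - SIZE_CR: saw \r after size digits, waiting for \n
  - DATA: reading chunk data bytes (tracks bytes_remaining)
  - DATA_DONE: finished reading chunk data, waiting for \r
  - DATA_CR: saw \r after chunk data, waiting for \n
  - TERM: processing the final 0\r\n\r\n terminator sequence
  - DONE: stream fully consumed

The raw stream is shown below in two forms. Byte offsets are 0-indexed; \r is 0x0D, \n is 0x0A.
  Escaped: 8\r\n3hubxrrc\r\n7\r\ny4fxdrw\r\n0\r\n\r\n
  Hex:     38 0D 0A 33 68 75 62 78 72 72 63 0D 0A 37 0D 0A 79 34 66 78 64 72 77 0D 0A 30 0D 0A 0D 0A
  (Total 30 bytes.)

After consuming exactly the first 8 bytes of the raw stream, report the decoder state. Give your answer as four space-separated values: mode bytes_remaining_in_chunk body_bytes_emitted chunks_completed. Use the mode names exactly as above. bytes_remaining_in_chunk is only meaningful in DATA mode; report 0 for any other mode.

Answer: DATA 3 5 0

Derivation:
Byte 0 = '8': mode=SIZE remaining=0 emitted=0 chunks_done=0
Byte 1 = 0x0D: mode=SIZE_CR remaining=0 emitted=0 chunks_done=0
Byte 2 = 0x0A: mode=DATA remaining=8 emitted=0 chunks_done=0
Byte 3 = '3': mode=DATA remaining=7 emitted=1 chunks_done=0
Byte 4 = 'h': mode=DATA remaining=6 emitted=2 chunks_done=0
Byte 5 = 'u': mode=DATA remaining=5 emitted=3 chunks_done=0
Byte 6 = 'b': mode=DATA remaining=4 emitted=4 chunks_done=0
Byte 7 = 'x': mode=DATA remaining=3 emitted=5 chunks_done=0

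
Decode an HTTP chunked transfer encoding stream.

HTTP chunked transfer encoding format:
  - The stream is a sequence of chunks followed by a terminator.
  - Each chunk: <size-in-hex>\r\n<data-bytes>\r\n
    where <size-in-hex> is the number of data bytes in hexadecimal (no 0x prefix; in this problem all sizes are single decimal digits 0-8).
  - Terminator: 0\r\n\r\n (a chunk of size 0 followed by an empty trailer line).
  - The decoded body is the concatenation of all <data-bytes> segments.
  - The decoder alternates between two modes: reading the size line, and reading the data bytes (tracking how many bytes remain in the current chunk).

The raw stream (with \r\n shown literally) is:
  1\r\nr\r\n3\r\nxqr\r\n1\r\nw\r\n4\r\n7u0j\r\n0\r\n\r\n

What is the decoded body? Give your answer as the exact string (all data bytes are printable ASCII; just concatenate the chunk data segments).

Answer: rxqrw7u0j

Derivation:
Chunk 1: stream[0..1]='1' size=0x1=1, data at stream[3..4]='r' -> body[0..1], body so far='r'
Chunk 2: stream[6..7]='3' size=0x3=3, data at stream[9..12]='xqr' -> body[1..4], body so far='rxqr'
Chunk 3: stream[14..15]='1' size=0x1=1, data at stream[17..18]='w' -> body[4..5], body so far='rxqrw'
Chunk 4: stream[20..21]='4' size=0x4=4, data at stream[23..27]='7u0j' -> body[5..9], body so far='rxqrw7u0j'
Chunk 5: stream[29..30]='0' size=0 (terminator). Final body='rxqrw7u0j' (9 bytes)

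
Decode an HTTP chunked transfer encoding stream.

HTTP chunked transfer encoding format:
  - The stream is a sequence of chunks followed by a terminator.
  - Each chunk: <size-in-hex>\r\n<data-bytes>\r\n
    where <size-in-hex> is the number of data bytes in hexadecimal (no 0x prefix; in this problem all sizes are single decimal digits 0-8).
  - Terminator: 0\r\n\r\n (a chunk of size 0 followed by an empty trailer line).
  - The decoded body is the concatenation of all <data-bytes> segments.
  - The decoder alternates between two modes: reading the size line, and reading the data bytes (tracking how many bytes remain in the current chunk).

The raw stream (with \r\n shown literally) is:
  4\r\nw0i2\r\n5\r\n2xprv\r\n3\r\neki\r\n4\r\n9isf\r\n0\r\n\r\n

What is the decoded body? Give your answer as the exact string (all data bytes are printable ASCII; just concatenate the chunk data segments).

Chunk 1: stream[0..1]='4' size=0x4=4, data at stream[3..7]='w0i2' -> body[0..4], body so far='w0i2'
Chunk 2: stream[9..10]='5' size=0x5=5, data at stream[12..17]='2xprv' -> body[4..9], body so far='w0i22xprv'
Chunk 3: stream[19..20]='3' size=0x3=3, data at stream[22..25]='eki' -> body[9..12], body so far='w0i22xprveki'
Chunk 4: stream[27..28]='4' size=0x4=4, data at stream[30..34]='9isf' -> body[12..16], body so far='w0i22xprveki9isf'
Chunk 5: stream[36..37]='0' size=0 (terminator). Final body='w0i22xprveki9isf' (16 bytes)

Answer: w0i22xprveki9isf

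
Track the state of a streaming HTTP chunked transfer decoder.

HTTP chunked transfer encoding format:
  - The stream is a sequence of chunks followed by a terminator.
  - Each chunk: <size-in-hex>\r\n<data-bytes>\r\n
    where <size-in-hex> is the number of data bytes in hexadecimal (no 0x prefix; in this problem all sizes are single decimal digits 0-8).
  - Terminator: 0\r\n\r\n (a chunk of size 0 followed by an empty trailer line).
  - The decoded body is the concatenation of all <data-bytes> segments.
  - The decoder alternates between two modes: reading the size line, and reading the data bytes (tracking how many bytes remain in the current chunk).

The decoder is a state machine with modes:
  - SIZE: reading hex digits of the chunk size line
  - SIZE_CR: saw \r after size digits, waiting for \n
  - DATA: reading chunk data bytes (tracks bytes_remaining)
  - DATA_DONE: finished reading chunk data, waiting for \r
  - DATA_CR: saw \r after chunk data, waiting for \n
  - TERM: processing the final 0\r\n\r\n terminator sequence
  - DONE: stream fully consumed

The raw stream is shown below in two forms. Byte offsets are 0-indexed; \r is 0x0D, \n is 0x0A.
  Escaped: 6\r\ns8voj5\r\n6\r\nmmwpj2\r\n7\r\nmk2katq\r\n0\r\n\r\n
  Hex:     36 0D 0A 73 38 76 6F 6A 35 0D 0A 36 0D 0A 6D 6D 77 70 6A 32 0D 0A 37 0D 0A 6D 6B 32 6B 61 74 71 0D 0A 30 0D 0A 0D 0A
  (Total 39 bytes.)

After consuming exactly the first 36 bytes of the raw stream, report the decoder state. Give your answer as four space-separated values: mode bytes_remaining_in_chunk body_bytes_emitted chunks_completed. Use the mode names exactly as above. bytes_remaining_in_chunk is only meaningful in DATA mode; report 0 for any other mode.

Byte 0 = '6': mode=SIZE remaining=0 emitted=0 chunks_done=0
Byte 1 = 0x0D: mode=SIZE_CR remaining=0 emitted=0 chunks_done=0
Byte 2 = 0x0A: mode=DATA remaining=6 emitted=0 chunks_done=0
Byte 3 = 's': mode=DATA remaining=5 emitted=1 chunks_done=0
Byte 4 = '8': mode=DATA remaining=4 emitted=2 chunks_done=0
Byte 5 = 'v': mode=DATA remaining=3 emitted=3 chunks_done=0
Byte 6 = 'o': mode=DATA remaining=2 emitted=4 chunks_done=0
Byte 7 = 'j': mode=DATA remaining=1 emitted=5 chunks_done=0
Byte 8 = '5': mode=DATA_DONE remaining=0 emitted=6 chunks_done=0
Byte 9 = 0x0D: mode=DATA_CR remaining=0 emitted=6 chunks_done=0
Byte 10 = 0x0A: mode=SIZE remaining=0 emitted=6 chunks_done=1
Byte 11 = '6': mode=SIZE remaining=0 emitted=6 chunks_done=1
Byte 12 = 0x0D: mode=SIZE_CR remaining=0 emitted=6 chunks_done=1
Byte 13 = 0x0A: mode=DATA remaining=6 emitted=6 chunks_done=1
Byte 14 = 'm': mode=DATA remaining=5 emitted=7 chunks_done=1
Byte 15 = 'm': mode=DATA remaining=4 emitted=8 chunks_done=1
Byte 16 = 'w': mode=DATA remaining=3 emitted=9 chunks_done=1
Byte 17 = 'p': mode=DATA remaining=2 emitted=10 chunks_done=1
Byte 18 = 'j': mode=DATA remaining=1 emitted=11 chunks_done=1
Byte 19 = '2': mode=DATA_DONE remaining=0 emitted=12 chunks_done=1
Byte 20 = 0x0D: mode=DATA_CR remaining=0 emitted=12 chunks_done=1
Byte 21 = 0x0A: mode=SIZE remaining=0 emitted=12 chunks_done=2
Byte 22 = '7': mode=SIZE remaining=0 emitted=12 chunks_done=2
Byte 23 = 0x0D: mode=SIZE_CR remaining=0 emitted=12 chunks_done=2
Byte 24 = 0x0A: mode=DATA remaining=7 emitted=12 chunks_done=2
Byte 25 = 'm': mode=DATA remaining=6 emitted=13 chunks_done=2
Byte 26 = 'k': mode=DATA remaining=5 emitted=14 chunks_done=2
Byte 27 = '2': mode=DATA remaining=4 emitted=15 chunks_done=2
Byte 28 = 'k': mode=DATA remaining=3 emitted=16 chunks_done=2
Byte 29 = 'a': mode=DATA remaining=2 emitted=17 chunks_done=2
Byte 30 = 't': mode=DATA remaining=1 emitted=18 chunks_done=2
Byte 31 = 'q': mode=DATA_DONE remaining=0 emitted=19 chunks_done=2
Byte 32 = 0x0D: mode=DATA_CR remaining=0 emitted=19 chunks_done=2
Byte 33 = 0x0A: mode=SIZE remaining=0 emitted=19 chunks_done=3
Byte 34 = '0': mode=SIZE remaining=0 emitted=19 chunks_done=3
Byte 35 = 0x0D: mode=SIZE_CR remaining=0 emitted=19 chunks_done=3

Answer: SIZE_CR 0 19 3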